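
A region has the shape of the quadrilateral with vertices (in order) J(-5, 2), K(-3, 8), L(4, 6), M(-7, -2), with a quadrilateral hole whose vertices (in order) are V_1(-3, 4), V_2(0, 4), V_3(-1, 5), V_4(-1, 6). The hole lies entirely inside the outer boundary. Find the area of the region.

34.5

Outer boundary:
Cross-terms: -34, -50, 34, -24  ⇒  Σ = -74
Area = |Σ|/2 = 37.
Hole:
Apply Gauss's area formula: 2A = Σ (x_i·y_{i+1} − x_{i+1}·y_i), indices taken mod 4.
Σ = (-12) + (4) + (-1) + (14) = 5
Area = |Σ|/2 = 2.5.
Net area = 37 − 2.5 = 34.5.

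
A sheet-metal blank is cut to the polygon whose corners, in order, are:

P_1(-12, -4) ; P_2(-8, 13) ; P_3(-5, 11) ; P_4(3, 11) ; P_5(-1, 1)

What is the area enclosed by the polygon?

Σ = (-188) + (-23) + (-88) + (14) + (16) = -269
Area = |Σ|/2 = 134.5.

134.5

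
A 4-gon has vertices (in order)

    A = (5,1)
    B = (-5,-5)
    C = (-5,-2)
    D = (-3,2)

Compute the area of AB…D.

32

Apply Gauss's area formula: 2A = Σ (x_i·y_{i+1} − x_{i+1}·y_i), indices taken mod 4.
Cross-terms: -20, -15, -16, -13  ⇒  Σ = -64
Area = |Σ|/2 = 32.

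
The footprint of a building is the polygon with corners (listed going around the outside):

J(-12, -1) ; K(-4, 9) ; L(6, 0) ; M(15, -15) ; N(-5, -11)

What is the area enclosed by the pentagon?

Σ = (-112) + (-54) + (-90) + (-240) + (-127) = -623
Area = |Σ|/2 = 311.5.

311.5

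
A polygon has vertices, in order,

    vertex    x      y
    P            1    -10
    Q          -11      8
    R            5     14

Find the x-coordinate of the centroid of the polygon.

-5/3

Apply the shoelace (surveyor's) formula. First the cross-terms c_i = x_i·y_{i+1} − x_{i+1}·y_i:
  -102, -194, -64  ⇒  2A = -360, A = -180.
Then Σ (x_i + x_{i+1})·c_i = 1800, so x̄ = 1800 / (6·(-180)) = -5/3.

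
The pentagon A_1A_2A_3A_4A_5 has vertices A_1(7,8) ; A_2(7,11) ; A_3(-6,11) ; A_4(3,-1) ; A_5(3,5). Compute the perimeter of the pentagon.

42

|A_1A_2| = √((0)² + (3)²) = √9 = 3
|A_2A_3| = √((-13)² + (0)²) = √169 = 13
|A_3A_4| = √((9)² + (-12)²) = √225 = 15
|A_4A_5| = √((0)² + (6)²) = √36 = 6
|A_5A_1| = √((4)² + (3)²) = √25 = 5
Perimeter = 3 + 13 + 15 + 6 + 5 = 42.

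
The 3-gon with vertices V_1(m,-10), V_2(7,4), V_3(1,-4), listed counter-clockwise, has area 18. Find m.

1

Write out the shoelace sum; only the two edges meeting at V_1 involve m:
2·Area = [(1·(-10) − m·(-4)) + (m·4 − 7·(-10))] + -32
       = 8·m + 28 = 36
⇒ m = 1.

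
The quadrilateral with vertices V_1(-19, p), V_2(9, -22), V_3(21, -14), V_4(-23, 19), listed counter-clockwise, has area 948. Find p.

-22

The doubled signed area Σ (x_i y_{i+1} − x_{i+1} y_i) is linear in p.
With p=0 it equals 1192; the coefficient of p is -32 (from the two edges through V_1).
So -32·p + 1192 = 2·948 = 1896 ⇒ p = -22.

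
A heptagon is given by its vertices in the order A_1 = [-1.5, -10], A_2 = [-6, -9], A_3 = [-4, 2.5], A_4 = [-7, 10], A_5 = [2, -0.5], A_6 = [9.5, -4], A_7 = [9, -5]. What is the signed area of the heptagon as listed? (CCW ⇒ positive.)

Cross-terms: -46.5, -51, -22.5, -16.5, -3.25, -11.5, -97.5  ⇒  Σ = -248.75
Signed area = Σ/2 = -124.375 (negative ⇒ clockwise traversal).

-124.375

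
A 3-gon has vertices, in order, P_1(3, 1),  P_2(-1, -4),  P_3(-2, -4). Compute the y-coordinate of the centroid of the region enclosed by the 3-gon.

Apply the surveyor's formula. First the cross-terms c_i = x_i·y_{i+1} − x_{i+1}·y_i:
  -11, -4, 10  ⇒  2A = -5, A = -2.5.
Then Σ (y_i + y_{i+1})·c_i = 35, so ȳ = 35 / (6·(-2.5)) = -7/3.

-7/3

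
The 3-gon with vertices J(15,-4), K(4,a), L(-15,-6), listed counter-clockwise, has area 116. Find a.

3

The doubled signed area Σ (x_i y_{i+1} − x_{i+1} y_i) is linear in a.
With a=0 it equals 142; the coefficient of a is 30 (from the two edges through K).
So 30·a + 142 = 2·116 = 232 ⇒ a = 3.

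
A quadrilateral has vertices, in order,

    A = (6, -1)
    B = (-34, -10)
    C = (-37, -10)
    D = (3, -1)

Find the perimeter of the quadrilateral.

88

|AB| = √((-40)² + (-9)²) = √1681 = 41
|BC| = √((-3)² + (0)²) = √9 = 3
|CD| = √((40)² + (9)²) = √1681 = 41
|DA| = √((3)² + (0)²) = √9 = 3
Perimeter = 41 + 3 + 41 + 3 = 88.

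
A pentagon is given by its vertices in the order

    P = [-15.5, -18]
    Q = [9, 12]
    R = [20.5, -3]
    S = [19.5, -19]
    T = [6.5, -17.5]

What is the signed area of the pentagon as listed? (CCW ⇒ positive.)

-617

Cross-terms: -24, -273, -331, -217.75, -388.25  ⇒  Σ = -1234
Signed area = Σ/2 = -617 (negative ⇒ clockwise traversal).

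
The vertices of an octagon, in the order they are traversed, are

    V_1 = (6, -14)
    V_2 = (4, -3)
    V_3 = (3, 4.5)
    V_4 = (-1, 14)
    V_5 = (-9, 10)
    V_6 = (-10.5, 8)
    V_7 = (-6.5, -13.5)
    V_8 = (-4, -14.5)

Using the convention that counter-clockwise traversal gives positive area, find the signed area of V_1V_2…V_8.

V_1→V_2: (6)(-3) − (4)(-14) = 38
V_2→V_3: (4)(4.5) − (3)(-3) = 27
V_3→V_4: (3)(14) − (-1)(4.5) = 46.5
V_4→V_5: (-1)(10) − (-9)(14) = 116
V_5→V_6: (-9)(8) − (-10.5)(10) = 33
V_6→V_7: (-10.5)(-13.5) − (-6.5)(8) = 193.75
V_7→V_8: (-6.5)(-14.5) − (-4)(-13.5) = 40.25
V_8→V_1: (-4)(-14) − (6)(-14.5) = 143
Σ = 637.5
Signed area = Σ/2 = 318.75 (positive ⇒ counter-clockwise traversal).

318.75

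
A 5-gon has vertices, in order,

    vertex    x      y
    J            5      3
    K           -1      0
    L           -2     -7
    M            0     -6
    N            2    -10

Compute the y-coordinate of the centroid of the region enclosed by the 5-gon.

-26/9

Apply Gauss's area formula. First the cross-terms c_i = x_i·y_{i+1} − x_{i+1}·y_i:
  3, 7, 12, 12, 56  ⇒  2A = 90, A = 45.
Then Σ (y_i + y_{i+1})·c_i = -780, so ȳ = -780 / (6·45) = -26/9.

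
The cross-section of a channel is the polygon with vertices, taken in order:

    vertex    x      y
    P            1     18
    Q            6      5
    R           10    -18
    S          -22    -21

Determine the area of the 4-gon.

621

Apply the shoelace formula: 2A = Σ (x_i·y_{i+1} − x_{i+1}·y_i), indices taken mod 4.
P→Q: (1)(5) − (6)(18) = -103
Q→R: (6)(-18) − (10)(5) = -158
R→S: (10)(-21) − (-22)(-18) = -606
S→P: (-22)(18) − (1)(-21) = -375
Σ = -1242
Area = |Σ|/2 = 621.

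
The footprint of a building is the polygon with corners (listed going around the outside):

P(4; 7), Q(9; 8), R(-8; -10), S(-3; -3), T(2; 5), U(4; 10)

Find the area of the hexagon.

Apply the shoelace formula: 2A = Σ (x_i·y_{i+1} − x_{i+1}·y_i), indices taken mod 6.
P→Q: (4)(8) − (9)(7) = -31
Q→R: (9)(-10) − (-8)(8) = -26
R→S: (-8)(-3) − (-3)(-10) = -6
S→T: (-3)(5) − (2)(-3) = -9
T→U: (2)(10) − (4)(5) = 0
U→P: (4)(7) − (4)(10) = -12
Σ = -84
Area = |Σ|/2 = 42.

42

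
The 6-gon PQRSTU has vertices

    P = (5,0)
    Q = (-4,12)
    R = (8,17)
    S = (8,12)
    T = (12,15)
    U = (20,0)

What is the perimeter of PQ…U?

|PQ| = √((-9)² + (12)²) = √225 = 15
|QR| = √((12)² + (5)²) = √169 = 13
|RS| = √((0)² + (-5)²) = √25 = 5
|ST| = √((4)² + (3)²) = √25 = 5
|TU| = √((8)² + (-15)²) = √289 = 17
|UP| = √((-15)² + (0)²) = √225 = 15
Perimeter = 15 + 13 + 5 + 5 + 17 + 15 = 70.

70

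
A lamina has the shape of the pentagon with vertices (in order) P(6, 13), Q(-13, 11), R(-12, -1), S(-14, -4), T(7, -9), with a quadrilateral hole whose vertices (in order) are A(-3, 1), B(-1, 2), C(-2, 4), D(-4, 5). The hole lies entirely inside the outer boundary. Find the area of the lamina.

350.5

Outer boundary:
P→Q: (6)(11) − (-13)(13) = 235
Q→R: (-13)(-1) − (-12)(11) = 145
R→S: (-12)(-4) − (-14)(-1) = 34
S→T: (-14)(-9) − (7)(-4) = 154
T→P: (7)(13) − (6)(-9) = 145
Σ = 713
Area = |Σ|/2 = 356.5.
Hole:
Apply the surveyor's formula: 2A = Σ (x_i·y_{i+1} − x_{i+1}·y_i), indices taken mod 4.
Σ = (-5) + (0) + (6) + (11) = 12
Area = |Σ|/2 = 6.
Net area = 356.5 − 6 = 350.5.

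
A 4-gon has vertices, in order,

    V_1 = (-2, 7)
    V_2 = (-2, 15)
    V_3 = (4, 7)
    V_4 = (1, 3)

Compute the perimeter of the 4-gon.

28

|V_1V_2| = √((0)² + (8)²) = √64 = 8
|V_2V_3| = √((6)² + (-8)²) = √100 = 10
|V_3V_4| = √((-3)² + (-4)²) = √25 = 5
|V_4V_1| = √((-3)² + (4)²) = √25 = 5
Perimeter = 8 + 10 + 5 + 5 = 28.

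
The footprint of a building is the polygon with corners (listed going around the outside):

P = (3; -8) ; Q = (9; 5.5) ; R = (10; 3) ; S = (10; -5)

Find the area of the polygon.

42.25

Apply Gauss's area formula: 2A = Σ (x_i·y_{i+1} − x_{i+1}·y_i), indices taken mod 4.
Σ = (88.5) + (-28) + (-80) + (-65) = -84.5
Area = |Σ|/2 = 42.25.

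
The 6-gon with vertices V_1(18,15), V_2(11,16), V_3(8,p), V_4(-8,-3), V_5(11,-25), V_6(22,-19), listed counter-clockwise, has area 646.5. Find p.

Write out the shoelace sum; only the two edges meeting at V_3 involve p:
2·Area = [(11·p − 8·16) + (8·(-3) − (-8)·p)] + 1369
       = 19·p + 1217 = 1293
⇒ p = 4.

4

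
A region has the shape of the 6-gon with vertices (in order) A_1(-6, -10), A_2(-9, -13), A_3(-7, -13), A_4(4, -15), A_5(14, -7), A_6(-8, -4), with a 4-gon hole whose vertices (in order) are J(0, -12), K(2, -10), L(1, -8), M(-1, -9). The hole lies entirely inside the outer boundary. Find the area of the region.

142

Outer boundary:
Apply the shoelace (surveyor's) formula: 2A = Σ (x_i·y_{i+1} − x_{i+1}·y_i), indices taken mod 6.
A_1→A_2: (-6)(-13) − (-9)(-10) = -12
A_2→A_3: (-9)(-13) − (-7)(-13) = 26
A_3→A_4: (-7)(-15) − (4)(-13) = 157
A_4→A_5: (4)(-7) − (14)(-15) = 182
A_5→A_6: (14)(-4) − (-8)(-7) = -112
A_6→A_1: (-8)(-10) − (-6)(-4) = 56
Σ = 297
Area = |Σ|/2 = 148.5.
Hole:
Apply the shoelace formula: 2A = Σ (x_i·y_{i+1} − x_{i+1}·y_i), indices taken mod 4.
Σ = (24) + (-6) + (-17) + (12) = 13
Area = |Σ|/2 = 6.5.
Net area = 148.5 − 6.5 = 142.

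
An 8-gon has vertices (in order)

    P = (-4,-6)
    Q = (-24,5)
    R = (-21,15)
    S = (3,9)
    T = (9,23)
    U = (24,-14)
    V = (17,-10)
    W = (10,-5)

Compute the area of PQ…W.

Σ = (-164) + (-255) + (-234) + (-12) + (-678) + (-2) + (15) + (-80) = -1410
Area = |Σ|/2 = 705.

705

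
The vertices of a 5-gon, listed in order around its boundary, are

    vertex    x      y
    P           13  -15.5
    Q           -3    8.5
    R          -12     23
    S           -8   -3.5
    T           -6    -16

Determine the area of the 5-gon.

365.5

Apply the shoelace (surveyor's) formula: 2A = Σ (x_i·y_{i+1} − x_{i+1}·y_i), indices taken mod 5.
P→Q: (13)(8.5) − (-3)(-15.5) = 64
Q→R: (-3)(23) − (-12)(8.5) = 33
R→S: (-12)(-3.5) − (-8)(23) = 226
S→T: (-8)(-16) − (-6)(-3.5) = 107
T→P: (-6)(-15.5) − (13)(-16) = 301
Σ = 731
Area = |Σ|/2 = 365.5.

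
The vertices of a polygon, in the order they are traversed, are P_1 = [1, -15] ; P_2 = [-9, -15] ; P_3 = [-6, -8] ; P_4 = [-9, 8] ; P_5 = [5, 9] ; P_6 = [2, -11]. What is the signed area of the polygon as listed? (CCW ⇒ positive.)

-250.5

Apply the shoelace (surveyor's) formula: 2A = Σ (x_i·y_{i+1} − x_{i+1}·y_i), indices taken mod 6.
Σ = (-150) + (-18) + (-120) + (-121) + (-73) + (-19) = -501
Signed area = Σ/2 = -250.5 (negative ⇒ clockwise traversal).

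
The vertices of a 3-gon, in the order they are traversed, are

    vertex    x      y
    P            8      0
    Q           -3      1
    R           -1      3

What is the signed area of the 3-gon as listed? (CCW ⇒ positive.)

Apply the shoelace (surveyor's) formula: 2A = Σ (x_i·y_{i+1} − x_{i+1}·y_i), indices taken mod 3.
Σ = (8) + (-8) + (-24) = -24
Signed area = Σ/2 = -12 (negative ⇒ clockwise traversal).

-12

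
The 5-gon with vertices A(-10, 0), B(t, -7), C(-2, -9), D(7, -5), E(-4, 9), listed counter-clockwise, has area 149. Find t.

-4

Write out the shoelace sum; only the two edges meeting at B involve t:
2·Area = [((-10)·(-7) − t·0) + (t·(-9) − (-2)·(-7))] + 206
       = -9·t + 262 = 298
⇒ t = -4.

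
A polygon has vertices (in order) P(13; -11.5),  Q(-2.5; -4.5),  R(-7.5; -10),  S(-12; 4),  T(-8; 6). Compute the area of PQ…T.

136

Apply Gauss's area formula: 2A = Σ (x_i·y_{i+1} − x_{i+1}·y_i), indices taken mod 5.
Cross-terms: -87.25, -8.75, -150, -40, 14  ⇒  Σ = -272
Area = |Σ|/2 = 136.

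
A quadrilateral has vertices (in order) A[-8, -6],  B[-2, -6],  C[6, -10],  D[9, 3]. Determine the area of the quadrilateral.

85

A→B: (-8)(-6) − (-2)(-6) = 36
B→C: (-2)(-10) − (6)(-6) = 56
C→D: (6)(3) − (9)(-10) = 108
D→A: (9)(-6) − (-8)(3) = -30
Σ = 170
Area = |Σ|/2 = 85.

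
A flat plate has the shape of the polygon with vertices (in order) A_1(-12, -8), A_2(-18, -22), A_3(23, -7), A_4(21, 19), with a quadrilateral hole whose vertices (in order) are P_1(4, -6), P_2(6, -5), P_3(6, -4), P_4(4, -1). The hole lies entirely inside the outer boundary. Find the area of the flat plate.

692

Outer boundary:
Apply the surveyor's formula: 2A = Σ (x_i·y_{i+1} − x_{i+1}·y_i), indices taken mod 4.
A_1→A_2: (-12)(-22) − (-18)(-8) = 120
A_2→A_3: (-18)(-7) − (23)(-22) = 632
A_3→A_4: (23)(19) − (21)(-7) = 584
A_4→A_1: (21)(-8) − (-12)(19) = 60
Σ = 1396
Area = |Σ|/2 = 698.
Hole:
Cross-terms: 16, 6, 10, -20  ⇒  Σ = 12
Area = |Σ|/2 = 6.
Net area = 698 − 6 = 692.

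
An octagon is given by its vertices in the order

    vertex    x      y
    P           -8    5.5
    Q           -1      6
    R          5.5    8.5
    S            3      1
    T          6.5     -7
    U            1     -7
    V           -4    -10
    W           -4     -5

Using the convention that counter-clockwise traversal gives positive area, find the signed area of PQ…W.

Σ = (-42.5) + (-41.5) + (-20) + (-27.5) + (-38.5) + (-38) + (-20) + (-62) = -290
Signed area = Σ/2 = -145 (negative ⇒ clockwise traversal).

-145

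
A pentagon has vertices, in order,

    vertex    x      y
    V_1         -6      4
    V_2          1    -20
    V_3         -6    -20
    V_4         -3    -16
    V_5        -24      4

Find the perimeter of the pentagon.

|V_1V_2| = √((7)² + (-24)²) = √625 = 25
|V_2V_3| = √((-7)² + (0)²) = √49 = 7
|V_3V_4| = √((3)² + (4)²) = √25 = 5
|V_4V_5| = √((-21)² + (20)²) = √841 = 29
|V_5V_1| = √((18)² + (0)²) = √324 = 18
Perimeter = 25 + 7 + 5 + 29 + 18 = 84.

84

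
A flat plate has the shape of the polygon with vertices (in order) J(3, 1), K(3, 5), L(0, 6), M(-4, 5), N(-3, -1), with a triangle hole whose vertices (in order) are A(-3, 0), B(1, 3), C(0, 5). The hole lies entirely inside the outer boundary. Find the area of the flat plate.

Outer boundary:
Apply the shoelace (surveyor's) formula: 2A = Σ (x_i·y_{i+1} − x_{i+1}·y_i), indices taken mod 5.
Σ = (12) + (18) + (24) + (19) + (0) = 73
Area = |Σ|/2 = 36.5.
Hole:
Apply the shoelace formula: 2A = Σ (x_i·y_{i+1} − x_{i+1}·y_i), indices taken mod 3.
Σ = (-9) + (5) + (15) = 11
Area = |Σ|/2 = 5.5.
Net area = 36.5 − 5.5 = 31.

31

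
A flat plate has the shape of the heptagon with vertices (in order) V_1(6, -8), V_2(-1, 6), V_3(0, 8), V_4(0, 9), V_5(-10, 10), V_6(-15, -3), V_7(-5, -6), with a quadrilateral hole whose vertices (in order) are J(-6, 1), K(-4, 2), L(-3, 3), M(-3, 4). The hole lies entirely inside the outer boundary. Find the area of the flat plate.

218.5

Outer boundary:
Apply Gauss's area formula: 2A = Σ (x_i·y_{i+1} − x_{i+1}·y_i), indices taken mod 7.
Σ = (28) + (-8) + (0) + (90) + (180) + (75) + (76) = 441
Area = |Σ|/2 = 220.5.
Hole:
Cross-terms: -8, -6, -3, 21  ⇒  Σ = 4
Area = |Σ|/2 = 2.
Net area = 220.5 − 2 = 218.5.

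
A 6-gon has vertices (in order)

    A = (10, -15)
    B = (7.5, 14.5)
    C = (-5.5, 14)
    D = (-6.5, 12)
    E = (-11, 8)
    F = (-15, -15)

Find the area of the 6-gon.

603.625

Apply the surveyor's formula: 2A = Σ (x_i·y_{i+1} − x_{i+1}·y_i), indices taken mod 6.
A→B: (10)(14.5) − (7.5)(-15) = 257.5
B→C: (7.5)(14) − (-5.5)(14.5) = 184.75
C→D: (-5.5)(12) − (-6.5)(14) = 25
D→E: (-6.5)(8) − (-11)(12) = 80
E→F: (-11)(-15) − (-15)(8) = 285
F→A: (-15)(-15) − (10)(-15) = 375
Σ = 1207.25
Area = |Σ|/2 = 603.625.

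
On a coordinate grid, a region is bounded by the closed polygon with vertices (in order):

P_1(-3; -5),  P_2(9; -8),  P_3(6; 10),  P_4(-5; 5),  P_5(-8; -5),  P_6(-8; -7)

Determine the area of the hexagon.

Apply the shoelace formula: 2A = Σ (x_i·y_{i+1} − x_{i+1}·y_i), indices taken mod 6.
P_1→P_2: (-3)(-8) − (9)(-5) = 69
P_2→P_3: (9)(10) − (6)(-8) = 138
P_3→P_4: (6)(5) − (-5)(10) = 80
P_4→P_5: (-5)(-5) − (-8)(5) = 65
P_5→P_6: (-8)(-7) − (-8)(-5) = 16
P_6→P_1: (-8)(-5) − (-3)(-7) = 19
Σ = 387
Area = |Σ|/2 = 193.5.

193.5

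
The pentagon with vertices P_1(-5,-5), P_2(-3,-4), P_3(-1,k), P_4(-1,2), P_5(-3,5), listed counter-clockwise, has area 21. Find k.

-1

The doubled signed area Σ (x_i y_{i+1} − x_{i+1} y_i) is linear in k.
With k=0 it equals 40; the coefficient of k is -2 (from the two edges through P_3).
So -2·k + 40 = 2·21 = 42 ⇒ k = -1.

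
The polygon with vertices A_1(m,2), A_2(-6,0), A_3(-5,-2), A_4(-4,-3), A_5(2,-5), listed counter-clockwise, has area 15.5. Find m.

-6

The doubled signed area Σ (x_i y_{i+1} − x_{i+1} y_i) is linear in m.
With m=0 it equals 61; the coefficient of m is 5 (from the two edges through A_1).
So 5·m + 61 = 2·15.5 = 31 ⇒ m = -6.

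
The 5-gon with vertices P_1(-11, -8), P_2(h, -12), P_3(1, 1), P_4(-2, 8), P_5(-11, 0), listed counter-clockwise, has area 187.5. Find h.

5

The doubled signed area Σ (x_i y_{i+1} − x_{i+1} y_i) is linear in h.
With h=0 it equals 330; the coefficient of h is 9 (from the two edges through P_2).
So 9·h + 330 = 2·187.5 = 375 ⇒ h = 5.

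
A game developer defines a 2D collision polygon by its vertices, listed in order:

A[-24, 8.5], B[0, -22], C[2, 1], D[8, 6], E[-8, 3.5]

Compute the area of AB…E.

334

Apply the shoelace formula: 2A = Σ (x_i·y_{i+1} − x_{i+1}·y_i), indices taken mod 5.
Σ = (528) + (44) + (4) + (76) + (16) = 668
Area = |Σ|/2 = 334.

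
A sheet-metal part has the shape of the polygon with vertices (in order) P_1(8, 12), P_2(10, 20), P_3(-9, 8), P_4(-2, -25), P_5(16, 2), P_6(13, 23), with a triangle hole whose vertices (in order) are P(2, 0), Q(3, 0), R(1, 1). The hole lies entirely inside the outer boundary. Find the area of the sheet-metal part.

625

Outer boundary:
Apply the shoelace formula: 2A = Σ (x_i·y_{i+1} − x_{i+1}·y_i), indices taken mod 6.
Σ = (40) + (260) + (241) + (396) + (342) + (-28) = 1251
Area = |Σ|/2 = 625.5.
Hole:
Apply the shoelace (surveyor's) formula: 2A = Σ (x_i·y_{i+1} − x_{i+1}·y_i), indices taken mod 3.
Cross-terms: 0, 3, -2  ⇒  Σ = 1
Area = |Σ|/2 = 0.5.
Net area = 625.5 − 0.5 = 625.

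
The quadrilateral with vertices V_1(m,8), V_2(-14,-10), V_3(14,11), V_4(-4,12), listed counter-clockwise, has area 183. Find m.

-4

The doubled signed area Σ (x_i y_{i+1} − x_{i+1} y_i) is linear in m.
With m=0 it equals 278; the coefficient of m is -22 (from the two edges through V_1).
So -22·m + 278 = 2·183 = 366 ⇒ m = -4.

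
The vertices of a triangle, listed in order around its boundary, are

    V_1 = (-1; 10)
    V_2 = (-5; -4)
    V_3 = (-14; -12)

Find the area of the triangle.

47

Cross-terms: 54, 4, -152  ⇒  Σ = -94
Area = |Σ|/2 = 47.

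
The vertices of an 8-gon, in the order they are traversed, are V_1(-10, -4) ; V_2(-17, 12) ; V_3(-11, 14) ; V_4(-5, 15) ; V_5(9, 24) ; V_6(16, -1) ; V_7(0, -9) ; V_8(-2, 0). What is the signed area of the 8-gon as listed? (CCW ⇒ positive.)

Apply the shoelace (surveyor's) formula: 2A = Σ (x_i·y_{i+1} − x_{i+1}·y_i), indices taken mod 8.
Σ = (-188) + (-106) + (-95) + (-255) + (-393) + (-144) + (-18) + (8) = -1191
Signed area = Σ/2 = -595.5 (negative ⇒ clockwise traversal).

-595.5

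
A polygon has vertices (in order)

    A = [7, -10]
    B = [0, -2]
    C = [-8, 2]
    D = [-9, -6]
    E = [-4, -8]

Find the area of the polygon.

Apply Gauss's area formula: 2A = Σ (x_i·y_{i+1} − x_{i+1}·y_i), indices taken mod 5.
Σ = (-14) + (-16) + (66) + (48) + (96) = 180
Area = |Σ|/2 = 90.

90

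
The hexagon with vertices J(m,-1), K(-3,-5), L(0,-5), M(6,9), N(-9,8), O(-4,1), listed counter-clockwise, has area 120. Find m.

The doubled signed area Σ (x_i y_{i+1} − x_{i+1} y_i) is linear in m.
With m=0 it equals 198; the coefficient of m is -6 (from the two edges through J).
So -6·m + 198 = 2·120 = 240 ⇒ m = -7.

-7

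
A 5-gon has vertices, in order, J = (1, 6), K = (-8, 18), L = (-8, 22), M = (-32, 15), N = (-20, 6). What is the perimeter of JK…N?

|JK| = √((-9)² + (12)²) = √225 = 15
|KL| = √((0)² + (4)²) = √16 = 4
|LM| = √((-24)² + (-7)²) = √625 = 25
|MN| = √((12)² + (-9)²) = √225 = 15
|NJ| = √((21)² + (0)²) = √441 = 21
Perimeter = 15 + 4 + 25 + 15 + 21 = 80.

80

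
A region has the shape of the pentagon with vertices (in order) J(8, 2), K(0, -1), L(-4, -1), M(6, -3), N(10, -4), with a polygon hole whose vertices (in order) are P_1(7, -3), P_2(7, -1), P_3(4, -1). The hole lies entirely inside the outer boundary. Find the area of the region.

29

Outer boundary:
Apply Gauss's area formula: 2A = Σ (x_i·y_{i+1} − x_{i+1}·y_i), indices taken mod 5.
Σ = (-8) + (-4) + (18) + (6) + (52) = 64
Area = |Σ|/2 = 32.
Hole:
Apply the shoelace (surveyor's) formula: 2A = Σ (x_i·y_{i+1} − x_{i+1}·y_i), indices taken mod 3.
Σ = (14) + (-3) + (-5) = 6
Area = |Σ|/2 = 3.
Net area = 32 − 3 = 29.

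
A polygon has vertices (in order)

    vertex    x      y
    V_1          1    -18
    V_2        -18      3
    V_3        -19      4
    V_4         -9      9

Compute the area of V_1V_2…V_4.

Apply the surveyor's formula: 2A = Σ (x_i·y_{i+1} − x_{i+1}·y_i), indices taken mod 4.
V_1→V_2: (1)(3) − (-18)(-18) = -321
V_2→V_3: (-18)(4) − (-19)(3) = -15
V_3→V_4: (-19)(9) − (-9)(4) = -135
V_4→V_1: (-9)(-18) − (1)(9) = 153
Σ = -318
Area = |Σ|/2 = 159.

159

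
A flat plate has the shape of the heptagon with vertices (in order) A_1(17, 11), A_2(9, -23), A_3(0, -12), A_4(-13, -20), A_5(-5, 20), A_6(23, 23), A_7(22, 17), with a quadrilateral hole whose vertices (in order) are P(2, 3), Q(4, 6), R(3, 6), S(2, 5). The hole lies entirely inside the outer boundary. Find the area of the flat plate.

Outer boundary:
Apply the shoelace (surveyor's) formula: 2A = Σ (x_i·y_{i+1} − x_{i+1}·y_i), indices taken mod 7.
Σ = (-490) + (-108) + (-156) + (-360) + (-575) + (-115) + (-47) = -1851
Area = |Σ|/2 = 925.5.
Hole:
P→Q: (2)(6) − (4)(3) = 0
Q→R: (4)(6) − (3)(6) = 6
R→S: (3)(5) − (2)(6) = 3
S→P: (2)(3) − (2)(5) = -4
Σ = 5
Area = |Σ|/2 = 2.5.
Net area = 925.5 − 2.5 = 923.

923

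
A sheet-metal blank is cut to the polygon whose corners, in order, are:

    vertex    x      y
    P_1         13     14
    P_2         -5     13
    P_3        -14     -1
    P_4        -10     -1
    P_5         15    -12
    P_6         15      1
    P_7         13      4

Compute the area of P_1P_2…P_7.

Apply the shoelace formula: 2A = Σ (x_i·y_{i+1} − x_{i+1}·y_i), indices taken mod 7.
P_1→P_2: (13)(13) − (-5)(14) = 239
P_2→P_3: (-5)(-1) − (-14)(13) = 187
P_3→P_4: (-14)(-1) − (-10)(-1) = 4
P_4→P_5: (-10)(-12) − (15)(-1) = 135
P_5→P_6: (15)(1) − (15)(-12) = 195
P_6→P_7: (15)(4) − (13)(1) = 47
P_7→P_1: (13)(14) − (13)(4) = 130
Σ = 937
Area = |Σ|/2 = 468.5.

468.5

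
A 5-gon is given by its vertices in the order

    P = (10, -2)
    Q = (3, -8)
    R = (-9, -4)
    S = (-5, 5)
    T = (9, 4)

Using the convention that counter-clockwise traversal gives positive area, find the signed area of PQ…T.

Apply Gauss's area formula: 2A = Σ (x_i·y_{i+1} − x_{i+1}·y_i), indices taken mod 5.
Σ = (-74) + (-84) + (-65) + (-65) + (-58) = -346
Signed area = Σ/2 = -173 (negative ⇒ clockwise traversal).

-173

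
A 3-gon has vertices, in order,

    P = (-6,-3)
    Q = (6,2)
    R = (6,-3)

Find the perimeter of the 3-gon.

|PQ| = √((12)² + (5)²) = √169 = 13
|QR| = √((0)² + (-5)²) = √25 = 5
|RP| = √((-12)² + (0)²) = √144 = 12
Perimeter = 13 + 5 + 12 = 30.

30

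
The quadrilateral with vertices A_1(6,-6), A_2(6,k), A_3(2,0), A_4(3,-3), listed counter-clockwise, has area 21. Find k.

3

The doubled signed area Σ (x_i y_{i+1} − x_{i+1} y_i) is linear in k.
With k=0 it equals 30; the coefficient of k is 4 (from the two edges through A_2).
So 4·k + 30 = 2·21 = 42 ⇒ k = 3.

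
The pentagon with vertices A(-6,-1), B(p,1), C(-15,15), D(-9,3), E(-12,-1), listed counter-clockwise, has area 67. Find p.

The doubled signed area Σ (x_i y_{i+1} − x_{i+1} y_i) is linear in p.
With p=0 it equals 150; the coefficient of p is 16 (from the two edges through B).
So 16·p + 150 = 2·67 = 134 ⇒ p = -1.

-1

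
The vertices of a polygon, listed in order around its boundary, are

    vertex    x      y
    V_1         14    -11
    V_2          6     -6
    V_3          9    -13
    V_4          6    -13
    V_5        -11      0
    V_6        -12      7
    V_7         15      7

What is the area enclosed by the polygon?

Apply the shoelace (surveyor's) formula: 2A = Σ (x_i·y_{i+1} − x_{i+1}·y_i), indices taken mod 7.
Σ = (-18) + (-24) + (-39) + (-143) + (-77) + (-189) + (-263) = -753
Area = |Σ|/2 = 376.5.

376.5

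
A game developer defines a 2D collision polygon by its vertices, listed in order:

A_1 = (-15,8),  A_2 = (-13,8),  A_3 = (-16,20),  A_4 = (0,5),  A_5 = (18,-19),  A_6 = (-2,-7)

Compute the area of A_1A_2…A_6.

301.5

Apply Gauss's area formula: 2A = Σ (x_i·y_{i+1} − x_{i+1}·y_i), indices taken mod 6.
Σ = (-16) + (-132) + (-80) + (-90) + (-164) + (-121) = -603
Area = |Σ|/2 = 301.5.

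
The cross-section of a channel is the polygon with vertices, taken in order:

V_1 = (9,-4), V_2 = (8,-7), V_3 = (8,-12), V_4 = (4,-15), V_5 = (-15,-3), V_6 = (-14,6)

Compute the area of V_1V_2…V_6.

Apply the surveyor's formula: 2A = Σ (x_i·y_{i+1} − x_{i+1}·y_i), indices taken mod 6.
Cross-terms: -31, -40, -72, -237, -132, 2  ⇒  Σ = -510
Area = |Σ|/2 = 255.

255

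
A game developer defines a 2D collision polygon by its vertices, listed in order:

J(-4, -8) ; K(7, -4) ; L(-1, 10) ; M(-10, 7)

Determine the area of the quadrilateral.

Apply Gauss's area formula: 2A = Σ (x_i·y_{i+1} − x_{i+1}·y_i), indices taken mod 4.
J→K: (-4)(-4) − (7)(-8) = 72
K→L: (7)(10) − (-1)(-4) = 66
L→M: (-1)(7) − (-10)(10) = 93
M→J: (-10)(-8) − (-4)(7) = 108
Σ = 339
Area = |Σ|/2 = 169.5.

169.5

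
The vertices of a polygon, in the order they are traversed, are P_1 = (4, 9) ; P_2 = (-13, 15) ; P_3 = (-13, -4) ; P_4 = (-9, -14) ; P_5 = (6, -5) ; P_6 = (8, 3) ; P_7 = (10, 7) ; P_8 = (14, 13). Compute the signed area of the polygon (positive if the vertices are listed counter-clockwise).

Apply the surveyor's formula: 2A = Σ (x_i·y_{i+1} − x_{i+1}·y_i), indices taken mod 8.
Σ = (177) + (247) + (146) + (129) + (58) + (26) + (32) + (74) = 889
Signed area = Σ/2 = 444.5 (positive ⇒ counter-clockwise traversal).

444.5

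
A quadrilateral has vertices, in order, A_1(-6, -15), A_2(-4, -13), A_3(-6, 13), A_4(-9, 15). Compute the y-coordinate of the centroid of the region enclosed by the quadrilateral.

0.6

Apply the surveyor's formula. First the cross-terms c_i = x_i·y_{i+1} − x_{i+1}·y_i:
  18, -130, 27, 225  ⇒  2A = 140, A = 70.
Then Σ (y_i + y_{i+1})·c_i = 252, so ȳ = 252 / (6·70) = 0.6.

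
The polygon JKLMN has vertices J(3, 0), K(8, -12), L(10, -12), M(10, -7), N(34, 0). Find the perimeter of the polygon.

76

|JK| = √((5)² + (-12)²) = √169 = 13
|KL| = √((2)² + (0)²) = √4 = 2
|LM| = √((0)² + (5)²) = √25 = 5
|MN| = √((24)² + (7)²) = √625 = 25
|NJ| = √((-31)² + (0)²) = √961 = 31
Perimeter = 13 + 2 + 5 + 25 + 31 = 76.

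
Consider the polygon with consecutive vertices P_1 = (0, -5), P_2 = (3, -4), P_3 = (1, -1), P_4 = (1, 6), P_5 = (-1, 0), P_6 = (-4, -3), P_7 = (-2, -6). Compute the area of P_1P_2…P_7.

Apply the surveyor's formula: 2A = Σ (x_i·y_{i+1} − x_{i+1}·y_i), indices taken mod 7.
Cross-terms: 15, 1, 7, 6, 3, 18, 10  ⇒  Σ = 60
Area = |Σ|/2 = 30.

30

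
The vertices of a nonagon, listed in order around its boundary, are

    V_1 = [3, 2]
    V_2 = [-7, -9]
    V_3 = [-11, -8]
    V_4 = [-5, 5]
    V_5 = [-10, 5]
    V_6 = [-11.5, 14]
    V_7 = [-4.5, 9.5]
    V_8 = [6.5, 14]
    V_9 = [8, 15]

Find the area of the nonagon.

Apply Gauss's area formula: 2A = Σ (x_i·y_{i+1} − x_{i+1}·y_i), indices taken mod 9.
Cross-terms: -13, -43, -95, 25, -82.5, -46.25, -124.75, -14.5, -29  ⇒  Σ = -423
Area = |Σ|/2 = 211.5.

211.5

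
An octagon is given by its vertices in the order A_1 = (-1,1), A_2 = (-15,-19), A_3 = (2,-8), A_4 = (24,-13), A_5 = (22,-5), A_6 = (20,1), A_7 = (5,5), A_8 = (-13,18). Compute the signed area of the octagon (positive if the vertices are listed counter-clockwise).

Apply Gauss's area formula: 2A = Σ (x_i·y_{i+1} − x_{i+1}·y_i), indices taken mod 8.
Cross-terms: 34, 158, 166, 166, 122, 95, 155, 5  ⇒  Σ = 901
Signed area = Σ/2 = 450.5 (positive ⇒ counter-clockwise traversal).

450.5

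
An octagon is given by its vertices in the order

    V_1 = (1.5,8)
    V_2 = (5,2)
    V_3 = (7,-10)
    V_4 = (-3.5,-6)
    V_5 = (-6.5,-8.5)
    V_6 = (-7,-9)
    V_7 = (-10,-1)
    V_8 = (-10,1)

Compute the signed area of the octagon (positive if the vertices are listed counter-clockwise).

-186.375

Apply the surveyor's formula: 2A = Σ (x_i·y_{i+1} − x_{i+1}·y_i), indices taken mod 8.
Cross-terms: -37, -64, -77, -9.25, -1, -83, -20, -81.5  ⇒  Σ = -372.75
Signed area = Σ/2 = -186.375 (negative ⇒ clockwise traversal).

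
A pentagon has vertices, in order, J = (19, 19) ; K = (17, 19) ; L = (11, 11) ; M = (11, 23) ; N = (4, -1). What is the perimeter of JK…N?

|JK| = √((-2)² + (0)²) = √4 = 2
|KL| = √((-6)² + (-8)²) = √100 = 10
|LM| = √((0)² + (12)²) = √144 = 12
|MN| = √((-7)² + (-24)²) = √625 = 25
|NJ| = √((15)² + (20)²) = √625 = 25
Perimeter = 2 + 10 + 12 + 25 + 25 = 74.

74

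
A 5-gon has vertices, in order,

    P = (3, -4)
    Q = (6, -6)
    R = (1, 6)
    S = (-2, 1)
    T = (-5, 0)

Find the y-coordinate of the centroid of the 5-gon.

-22/129

Apply Gauss's area formula. First the cross-terms c_i = x_i·y_{i+1} − x_{i+1}·y_i:
  6, 42, 13, 5, 20  ⇒  2A = 86, A = 43.
Then Σ (y_i + y_{i+1})·c_i = -44, so ȳ = -44 / (6·43) = -22/129.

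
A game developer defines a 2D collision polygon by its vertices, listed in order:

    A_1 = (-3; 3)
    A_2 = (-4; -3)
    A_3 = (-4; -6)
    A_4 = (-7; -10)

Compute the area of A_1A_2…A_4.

Apply the shoelace formula: 2A = Σ (x_i·y_{i+1} − x_{i+1}·y_i), indices taken mod 4.
Cross-terms: 21, 12, -2, -51  ⇒  Σ = -20
Area = |Σ|/2 = 10.

10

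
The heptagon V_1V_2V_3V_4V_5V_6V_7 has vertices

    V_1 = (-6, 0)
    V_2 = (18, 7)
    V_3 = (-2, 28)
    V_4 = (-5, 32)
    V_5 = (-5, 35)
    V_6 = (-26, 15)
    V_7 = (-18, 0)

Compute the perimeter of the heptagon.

|V_1V_2| = √((24)² + (7)²) = √625 = 25
|V_2V_3| = √((-20)² + (21)²) = √841 = 29
|V_3V_4| = √((-3)² + (4)²) = √25 = 5
|V_4V_5| = √((0)² + (3)²) = √9 = 3
|V_5V_6| = √((-21)² + (-20)²) = √841 = 29
|V_6V_7| = √((8)² + (-15)²) = √289 = 17
|V_7V_1| = √((12)² + (0)²) = √144 = 12
Perimeter = 25 + 29 + 5 + 3 + 29 + 17 + 12 = 120.

120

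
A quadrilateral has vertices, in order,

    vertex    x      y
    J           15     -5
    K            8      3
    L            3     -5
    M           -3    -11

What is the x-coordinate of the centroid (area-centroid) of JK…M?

149/21

Apply the surveyor's formula. First the cross-terms c_i = x_i·y_{i+1} − x_{i+1}·y_i:
  85, -49, -48, 180  ⇒  2A = 168, A = 84.
Then Σ (x_i + x_{i+1})·c_i = 3576, so x̄ = 3576 / (6·84) = 149/21.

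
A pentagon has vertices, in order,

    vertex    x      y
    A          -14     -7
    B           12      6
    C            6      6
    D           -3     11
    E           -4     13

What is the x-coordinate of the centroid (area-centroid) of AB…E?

Apply Gauss's area formula. First the cross-terms c_i = x_i·y_{i+1} − x_{i+1}·y_i:
  0, 36, 84, 5, 210  ⇒  2A = 335, A = 167.5.
Then Σ (x_i + x_{i+1})·c_i = -2915, so x̄ = -2915 / (6·167.5) = -583/201.

-583/201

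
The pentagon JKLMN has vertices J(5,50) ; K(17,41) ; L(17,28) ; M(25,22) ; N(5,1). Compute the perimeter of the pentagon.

116

|JK| = √((12)² + (-9)²) = √225 = 15
|KL| = √((0)² + (-13)²) = √169 = 13
|LM| = √((8)² + (-6)²) = √100 = 10
|MN| = √((-20)² + (-21)²) = √841 = 29
|NJ| = √((0)² + (49)²) = √2401 = 49
Perimeter = 15 + 13 + 10 + 29 + 49 = 116.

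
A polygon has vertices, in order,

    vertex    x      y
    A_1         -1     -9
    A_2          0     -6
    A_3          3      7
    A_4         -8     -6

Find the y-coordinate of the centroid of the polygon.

-8/3

Apply Gauss's area formula. First the cross-terms c_i = x_i·y_{i+1} − x_{i+1}·y_i:
  6, 18, 38, 66  ⇒  2A = 128, A = 64.
Then Σ (y_i + y_{i+1})·c_i = -1024, so ȳ = -1024 / (6·64) = -8/3.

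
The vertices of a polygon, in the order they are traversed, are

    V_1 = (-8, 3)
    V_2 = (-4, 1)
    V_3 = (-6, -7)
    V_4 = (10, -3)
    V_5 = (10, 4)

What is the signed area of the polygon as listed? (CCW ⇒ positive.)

Apply the shoelace (surveyor's) formula: 2A = Σ (x_i·y_{i+1} − x_{i+1}·y_i), indices taken mod 5.
Cross-terms: 4, 34, 88, 70, 62  ⇒  Σ = 258
Signed area = Σ/2 = 129 (positive ⇒ counter-clockwise traversal).

129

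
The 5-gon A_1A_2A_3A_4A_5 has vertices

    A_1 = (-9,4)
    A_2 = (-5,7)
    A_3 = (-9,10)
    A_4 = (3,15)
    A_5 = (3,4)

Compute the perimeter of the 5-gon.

46

|A_1A_2| = √((4)² + (3)²) = √25 = 5
|A_2A_3| = √((-4)² + (3)²) = √25 = 5
|A_3A_4| = √((12)² + (5)²) = √169 = 13
|A_4A_5| = √((0)² + (-11)²) = √121 = 11
|A_5A_1| = √((-12)² + (0)²) = √144 = 12
Perimeter = 5 + 5 + 13 + 11 + 12 = 46.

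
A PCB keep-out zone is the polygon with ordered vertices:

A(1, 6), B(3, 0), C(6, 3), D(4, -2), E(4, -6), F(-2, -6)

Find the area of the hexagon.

Cross-terms: -18, 9, -24, -16, -36, -6  ⇒  Σ = -91
Area = |Σ|/2 = 45.5.

45.5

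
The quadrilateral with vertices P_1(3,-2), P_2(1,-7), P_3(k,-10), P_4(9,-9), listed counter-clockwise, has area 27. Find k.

8

Write out the shoelace sum; only the two edges meeting at P_3 involve k:
2·Area = [(1·(-10) − k·(-7)) + (k·(-9) − 9·(-10))] + -10
       = -2·k + 70 = 54
⇒ k = 8.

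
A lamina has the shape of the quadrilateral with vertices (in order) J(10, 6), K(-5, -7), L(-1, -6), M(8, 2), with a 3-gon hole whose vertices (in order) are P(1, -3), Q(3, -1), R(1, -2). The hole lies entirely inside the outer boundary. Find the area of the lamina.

Outer boundary:
Apply the shoelace (surveyor's) formula: 2A = Σ (x_i·y_{i+1} − x_{i+1}·y_i), indices taken mod 4.
J→K: (10)(-7) − (-5)(6) = -40
K→L: (-5)(-6) − (-1)(-7) = 23
L→M: (-1)(2) − (8)(-6) = 46
M→J: (8)(6) − (10)(2) = 28
Σ = 57
Area = |Σ|/2 = 28.5.
Hole:
Apply the shoelace formula: 2A = Σ (x_i·y_{i+1} − x_{i+1}·y_i), indices taken mod 3.
Σ = (8) + (-5) + (-1) = 2
Area = |Σ|/2 = 1.
Net area = 28.5 − 1 = 27.5.

27.5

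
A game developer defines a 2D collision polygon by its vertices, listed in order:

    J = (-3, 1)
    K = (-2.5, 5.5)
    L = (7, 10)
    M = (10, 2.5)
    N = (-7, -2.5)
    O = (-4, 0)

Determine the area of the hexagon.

Apply the shoelace (surveyor's) formula: 2A = Σ (x_i·y_{i+1} − x_{i+1}·y_i), indices taken mod 6.
Cross-terms: -14, -63.5, -82.5, -7.5, -10, -4  ⇒  Σ = -181.5
Area = |Σ|/2 = 90.75.

90.75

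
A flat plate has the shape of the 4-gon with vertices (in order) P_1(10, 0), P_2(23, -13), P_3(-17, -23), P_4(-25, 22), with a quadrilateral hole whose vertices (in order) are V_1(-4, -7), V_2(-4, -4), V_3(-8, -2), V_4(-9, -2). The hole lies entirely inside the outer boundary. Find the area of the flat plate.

1016

Outer boundary:
Apply the shoelace (surveyor's) formula: 2A = Σ (x_i·y_{i+1} − x_{i+1}·y_i), indices taken mod 4.
Σ = (-130) + (-750) + (-949) + (-220) = -2049
Area = |Σ|/2 = 1024.5.
Hole:
Apply the shoelace formula: 2A = Σ (x_i·y_{i+1} − x_{i+1}·y_i), indices taken mod 4.
Cross-terms: -12, -24, -2, 55  ⇒  Σ = 17
Area = |Σ|/2 = 8.5.
Net area = 1024.5 − 8.5 = 1016.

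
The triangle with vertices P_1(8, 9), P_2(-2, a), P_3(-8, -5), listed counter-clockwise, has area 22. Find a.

3

Write out the shoelace sum; only the two edges meeting at P_2 involve a:
2·Area = [(8·a − (-2)·9) + ((-2)·(-5) − (-8)·a)] + -32
       = 16·a + -4 = 44
⇒ a = 3.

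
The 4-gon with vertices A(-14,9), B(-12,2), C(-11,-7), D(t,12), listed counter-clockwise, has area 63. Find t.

-6

Write out the shoelace sum; only the two edges meeting at D involve t:
2·Area = [((-11)·12 − t·(-7)) + (t·9 − (-14)·12)] + 186
       = 16·t + 222 = 126
⇒ t = -6.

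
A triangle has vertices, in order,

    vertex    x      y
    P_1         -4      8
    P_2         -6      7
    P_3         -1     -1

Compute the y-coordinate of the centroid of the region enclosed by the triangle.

14/3

Apply the shoelace (surveyor's) formula. First the cross-terms c_i = x_i·y_{i+1} − x_{i+1}·y_i:
  20, 13, -12  ⇒  2A = 21, A = 10.5.
Then Σ (y_i + y_{i+1})·c_i = 294, so ȳ = 294 / (6·10.5) = 14/3.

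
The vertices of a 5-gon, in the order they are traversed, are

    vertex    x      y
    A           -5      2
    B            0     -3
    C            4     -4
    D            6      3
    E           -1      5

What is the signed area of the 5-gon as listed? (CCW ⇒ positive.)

59.5

Apply Gauss's area formula: 2A = Σ (x_i·y_{i+1} − x_{i+1}·y_i), indices taken mod 5.
A→B: (-5)(-3) − (0)(2) = 15
B→C: (0)(-4) − (4)(-3) = 12
C→D: (4)(3) − (6)(-4) = 36
D→E: (6)(5) − (-1)(3) = 33
E→A: (-1)(2) − (-5)(5) = 23
Σ = 119
Signed area = Σ/2 = 59.5 (positive ⇒ counter-clockwise traversal).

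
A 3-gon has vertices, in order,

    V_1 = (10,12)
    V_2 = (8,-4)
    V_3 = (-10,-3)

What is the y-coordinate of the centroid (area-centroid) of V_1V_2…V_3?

Apply the surveyor's formula. First the cross-terms c_i = x_i·y_{i+1} − x_{i+1}·y_i:
  -136, -64, -90  ⇒  2A = -290, A = -145.
Then Σ (y_i + y_{i+1})·c_i = -1450, so ȳ = -1450 / (6·(-145)) = 5/3.

5/3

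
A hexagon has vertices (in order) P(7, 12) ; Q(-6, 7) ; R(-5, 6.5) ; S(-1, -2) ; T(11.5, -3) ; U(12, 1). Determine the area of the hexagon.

172

Σ = (121) + (-4) + (16.5) + (26) + (47.5) + (137) = 344
Area = |Σ|/2 = 172.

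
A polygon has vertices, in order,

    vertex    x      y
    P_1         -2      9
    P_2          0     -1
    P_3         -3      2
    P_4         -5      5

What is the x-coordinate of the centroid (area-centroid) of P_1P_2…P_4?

Apply Gauss's area formula. First the cross-terms c_i = x_i·y_{i+1} − x_{i+1}·y_i:
  2, -3, -5, -35  ⇒  2A = -41, A = -20.5.
Then Σ (x_i + x_{i+1})·c_i = 290, so x̄ = 290 / (6·(-20.5)) = -290/123.

-290/123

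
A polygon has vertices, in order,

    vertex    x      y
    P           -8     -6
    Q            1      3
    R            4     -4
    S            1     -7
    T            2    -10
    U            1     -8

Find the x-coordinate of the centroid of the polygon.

Apply the shoelace formula. First the cross-terms c_i = x_i·y_{i+1} − x_{i+1}·y_i:
  -18, -16, -24, 4, -6, -70  ⇒  2A = -130, A = -65.
Then Σ (x_i + x_{i+1})·c_i = 410, so x̄ = 410 / (6·(-65)) = -41/39.

-41/39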